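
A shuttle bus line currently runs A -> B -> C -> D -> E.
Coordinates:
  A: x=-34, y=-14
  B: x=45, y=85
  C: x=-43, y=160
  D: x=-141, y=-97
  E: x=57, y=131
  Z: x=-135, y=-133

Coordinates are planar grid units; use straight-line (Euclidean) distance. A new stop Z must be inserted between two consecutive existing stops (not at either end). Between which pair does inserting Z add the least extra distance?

Added distance for inserting Z between each consecutive pair:
A–B: 312.1
B–C: 474.2
C–D: 68.5
D–E: 61.0
Smallest added distance is 61.0, inserting between D and E.

between D and E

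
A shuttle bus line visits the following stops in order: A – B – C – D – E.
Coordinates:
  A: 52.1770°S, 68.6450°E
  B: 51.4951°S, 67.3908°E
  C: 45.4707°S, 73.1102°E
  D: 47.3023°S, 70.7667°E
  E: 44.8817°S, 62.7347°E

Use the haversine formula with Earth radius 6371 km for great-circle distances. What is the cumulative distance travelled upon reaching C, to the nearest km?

Leg distances:
A→B: 114.8 km  (cumulative 114.8 km)
B→C: 790.9 km  (cumulative 905.7 km)
Cumulative distance at C ≈ 906 km.

906 km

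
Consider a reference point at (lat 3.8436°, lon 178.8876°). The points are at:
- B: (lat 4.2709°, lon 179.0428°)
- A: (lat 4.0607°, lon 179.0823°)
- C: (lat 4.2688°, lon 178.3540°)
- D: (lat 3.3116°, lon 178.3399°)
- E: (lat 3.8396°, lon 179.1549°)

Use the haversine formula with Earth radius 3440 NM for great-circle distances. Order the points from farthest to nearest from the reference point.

D, C, B, A, E

Computing each great-circle distance from (lat 3.8436°, lon 178.8876°):
D (lat 3.3116°, lon 178.3399°): 45.8 NM
C (lat 4.2688°, lon 178.3540°): 40.9 NM
B (lat 4.2709°, lon 179.0428°): 27.3 NM
A (lat 4.0607°, lon 179.0823°): 17.5 NM
E (lat 3.8396°, lon 179.1549°): 16.0 NM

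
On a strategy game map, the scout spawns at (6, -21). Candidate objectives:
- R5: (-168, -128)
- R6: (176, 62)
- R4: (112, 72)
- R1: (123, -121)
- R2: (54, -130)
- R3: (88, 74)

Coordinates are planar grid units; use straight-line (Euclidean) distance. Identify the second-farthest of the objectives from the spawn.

Distance to each, sorted:
R5: 204.3
R6: 189.2
R1: 153.9
R4: 141.0
R3: 125.5
R2: 119.1
The second-farthest is R6 at 189.2.

R6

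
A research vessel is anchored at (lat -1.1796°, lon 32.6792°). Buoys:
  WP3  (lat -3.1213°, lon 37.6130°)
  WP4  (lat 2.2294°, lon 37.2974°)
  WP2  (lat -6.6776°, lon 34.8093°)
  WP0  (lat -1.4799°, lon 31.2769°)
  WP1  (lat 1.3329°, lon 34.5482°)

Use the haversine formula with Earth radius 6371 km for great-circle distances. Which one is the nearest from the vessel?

WP0

Distances from the vessel ((lat -1.1796°, lon 32.6792°)):
WP0: 159.4 km
WP1: 348.2 km
WP3: 589.2 km
WP4: 638.2 km
WP2: 655.4 km
The nearest is WP0 at 159.4 km.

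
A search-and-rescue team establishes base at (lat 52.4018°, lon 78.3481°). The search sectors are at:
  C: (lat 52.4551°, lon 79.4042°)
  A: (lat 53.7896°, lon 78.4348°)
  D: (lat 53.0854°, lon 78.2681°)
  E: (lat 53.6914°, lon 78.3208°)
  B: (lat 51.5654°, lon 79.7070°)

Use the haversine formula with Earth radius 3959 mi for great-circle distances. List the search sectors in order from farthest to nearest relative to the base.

A, E, B, D, C

Distance from the base at (lat 52.4018°, lon 78.3481°) to each:
A (lat 53.7896°, lon 78.4348°): 96.0 mi
E (lat 53.6914°, lon 78.3208°): 89.1 mi
B (lat 51.5654°, lon 79.7070°): 81.8 mi
D (lat 53.0854°, lon 78.2681°): 47.4 mi
C (lat 52.4551°, lon 79.4042°): 44.6 mi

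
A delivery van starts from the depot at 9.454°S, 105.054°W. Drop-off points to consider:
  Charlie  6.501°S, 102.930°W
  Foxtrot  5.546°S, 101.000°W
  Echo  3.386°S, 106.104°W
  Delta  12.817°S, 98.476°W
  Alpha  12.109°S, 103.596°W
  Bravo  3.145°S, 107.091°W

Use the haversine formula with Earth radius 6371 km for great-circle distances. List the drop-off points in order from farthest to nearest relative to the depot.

Delta, Bravo, Echo, Foxtrot, Charlie, Alpha

Distance from the depot at 9.454°S, 105.054°W to each:
Delta 12.817°S, 98.476°W: 809.1 km
Bravo 3.145°S, 107.091°W: 736.7 km
Echo 3.386°S, 106.104°W: 684.6 km
Foxtrot 5.546°S, 101.000°W: 623.3 km
Charlie 6.501°S, 102.930°W: 403.1 km
Alpha 12.109°S, 103.596°W: 335.4 km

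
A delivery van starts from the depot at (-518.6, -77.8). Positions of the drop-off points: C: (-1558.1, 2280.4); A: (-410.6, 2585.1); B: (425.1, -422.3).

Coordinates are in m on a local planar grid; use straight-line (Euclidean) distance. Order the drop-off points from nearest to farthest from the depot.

Distances from the depot:
B (425.1, -422.3): 1004.6 m
C (-1558.1, 2280.4): 2577.1 m
A (-410.6, 2585.1): 2665.1 m

B, C, A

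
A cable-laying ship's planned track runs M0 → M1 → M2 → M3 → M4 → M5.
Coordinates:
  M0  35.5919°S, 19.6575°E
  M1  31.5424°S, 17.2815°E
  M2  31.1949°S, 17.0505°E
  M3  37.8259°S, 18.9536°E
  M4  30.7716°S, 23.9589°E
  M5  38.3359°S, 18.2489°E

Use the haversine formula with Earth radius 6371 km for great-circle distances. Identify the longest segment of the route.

M4–M5

Leg distances:
M0→M1: 501.2 km
M1→M2: 44.4 km
M2→M3: 757.6 km
M3→M4: 908.8 km
M4→M5: 989.9 km
The longest leg is M4–M5 at 989.9 km.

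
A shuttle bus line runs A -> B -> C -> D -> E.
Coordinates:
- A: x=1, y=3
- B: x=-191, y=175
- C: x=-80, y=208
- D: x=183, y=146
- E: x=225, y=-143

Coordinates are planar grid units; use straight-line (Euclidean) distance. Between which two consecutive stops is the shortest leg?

B–C

Leg distances:
A→B: 257.8
B→C: 115.8
C→D: 270.2
D→E: 292.0
The shortest leg is B–C at 115.8.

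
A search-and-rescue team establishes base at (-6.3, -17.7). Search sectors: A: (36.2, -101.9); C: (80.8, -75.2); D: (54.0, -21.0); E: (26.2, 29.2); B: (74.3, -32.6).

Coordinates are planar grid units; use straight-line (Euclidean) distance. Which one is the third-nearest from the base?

B

Distances from the base ((-6.3, -17.7)):
E: 57.1
D: 60.4
B: 82.0
A: 94.3
C: 104.4
The third-nearest is B at 82.0.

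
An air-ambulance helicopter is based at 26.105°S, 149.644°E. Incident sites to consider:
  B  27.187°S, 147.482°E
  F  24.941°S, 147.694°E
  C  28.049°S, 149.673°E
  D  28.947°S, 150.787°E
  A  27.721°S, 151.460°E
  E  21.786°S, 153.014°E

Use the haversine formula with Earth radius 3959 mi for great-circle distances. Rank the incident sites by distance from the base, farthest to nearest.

E, D, A, B, F, C

Distances from the base:
E 21.786°S, 153.014°E: 366.5 mi
D 28.947°S, 150.787°E: 208.5 mi
A 27.721°S, 151.460°E: 158.1 mi
B 27.187°S, 147.482°E: 153.0 mi
F 24.941°S, 147.694°E: 145.8 mi
C 28.049°S, 149.673°E: 134.3 mi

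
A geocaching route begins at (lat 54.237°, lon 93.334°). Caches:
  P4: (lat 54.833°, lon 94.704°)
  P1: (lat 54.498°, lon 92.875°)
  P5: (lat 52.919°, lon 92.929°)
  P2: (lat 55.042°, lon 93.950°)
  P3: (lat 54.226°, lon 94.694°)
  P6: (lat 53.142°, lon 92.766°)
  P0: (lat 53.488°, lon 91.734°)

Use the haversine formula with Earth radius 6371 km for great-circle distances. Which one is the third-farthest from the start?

Distance to each, sorted:
P5: 149.0 km
P0: 134.0 km
P6: 127.4 km
P4: 110.5 km
P2: 97.9 km
P3: 88.4 km
P1: 41.5 km
The third-farthest is P6 at 127.4 km.

P6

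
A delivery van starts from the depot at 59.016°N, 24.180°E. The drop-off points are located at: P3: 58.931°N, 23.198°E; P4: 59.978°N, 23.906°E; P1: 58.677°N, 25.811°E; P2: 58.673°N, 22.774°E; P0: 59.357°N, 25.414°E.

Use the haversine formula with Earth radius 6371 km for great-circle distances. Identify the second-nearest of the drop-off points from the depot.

Distances from the depot (59.016°N, 24.180°E):
P3: 57.1 km
P0: 79.9 km
P2: 89.4 km
P1: 101.1 km
P4: 108.1 km
The second-nearest is P0 at 79.9 km.

P0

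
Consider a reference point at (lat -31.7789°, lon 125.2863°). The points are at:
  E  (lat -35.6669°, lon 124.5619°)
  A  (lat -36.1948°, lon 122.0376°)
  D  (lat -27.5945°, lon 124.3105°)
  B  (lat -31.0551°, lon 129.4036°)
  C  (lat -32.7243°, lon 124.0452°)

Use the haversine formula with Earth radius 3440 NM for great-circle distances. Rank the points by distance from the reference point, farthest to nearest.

A, D, E, B, C

Distance from the reference point at (lat -31.7789°, lon 125.2863°) to each:
A (lat -36.1948°, lon 122.0376°): 310.5 NM
D (lat -27.5945°, lon 124.3105°): 256.3 NM
E (lat -35.6669°, lon 124.5619°): 236.2 NM
B (lat -31.0551°, lon 129.4036°): 215.4 NM
C (lat -32.7243°, lon 124.0452°): 84.8 NM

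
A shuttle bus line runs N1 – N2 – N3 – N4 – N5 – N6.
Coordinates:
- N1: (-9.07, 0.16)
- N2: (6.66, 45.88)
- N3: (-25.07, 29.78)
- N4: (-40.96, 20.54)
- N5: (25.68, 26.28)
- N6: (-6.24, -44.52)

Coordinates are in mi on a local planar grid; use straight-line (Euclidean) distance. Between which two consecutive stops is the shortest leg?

N3–N4

Leg distances:
N1→N2: 48.4 mi
N2→N3: 35.6 mi
N3→N4: 18.4 mi
N4→N5: 66.9 mi
N5→N6: 77.7 mi
The shortest leg is N3–N4 at 18.4 mi.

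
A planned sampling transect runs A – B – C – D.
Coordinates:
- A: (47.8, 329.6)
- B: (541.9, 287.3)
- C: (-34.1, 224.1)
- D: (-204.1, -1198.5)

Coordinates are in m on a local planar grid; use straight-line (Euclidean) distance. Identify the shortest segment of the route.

Leg distances:
A→B: 495.9 m
B→C: 579.5 m
C→D: 1432.7 m
The shortest leg is A–B at 495.9 m.

A–B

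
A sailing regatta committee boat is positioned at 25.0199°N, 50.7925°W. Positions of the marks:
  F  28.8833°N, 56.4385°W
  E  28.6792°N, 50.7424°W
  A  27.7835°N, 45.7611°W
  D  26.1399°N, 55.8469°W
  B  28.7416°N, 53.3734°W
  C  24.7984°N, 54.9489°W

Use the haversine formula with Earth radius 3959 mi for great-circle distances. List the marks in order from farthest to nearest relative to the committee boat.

Distances from the committee boat:
F 28.8833°N, 56.4385°W: 438.3 mi
A 27.7835°N, 45.7611°W: 365.2 mi
D 26.1399°N, 55.8469°W: 324.4 mi
B 28.7416°N, 53.3734°W: 302.4 mi
C 24.7984°N, 54.9489°W: 260.9 mi
E 28.6792°N, 50.7424°W: 252.9 mi

F, A, D, B, C, E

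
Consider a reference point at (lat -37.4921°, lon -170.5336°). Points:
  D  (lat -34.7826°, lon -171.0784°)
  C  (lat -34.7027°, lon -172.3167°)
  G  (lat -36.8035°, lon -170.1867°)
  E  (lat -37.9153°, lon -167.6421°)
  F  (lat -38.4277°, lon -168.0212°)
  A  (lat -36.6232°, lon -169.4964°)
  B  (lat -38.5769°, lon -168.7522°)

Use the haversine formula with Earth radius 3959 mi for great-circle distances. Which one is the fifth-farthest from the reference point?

Distances from the reference point ((lat -37.4921°, lon -170.5336°)):
C: 216.9 mi
D: 189.7 mi
E: 160.7 mi
F: 151.4 mi
B: 122.5 mi
A: 82.9 mi
G: 51.3 mi
The fifth-farthest is B at 122.5 mi.

B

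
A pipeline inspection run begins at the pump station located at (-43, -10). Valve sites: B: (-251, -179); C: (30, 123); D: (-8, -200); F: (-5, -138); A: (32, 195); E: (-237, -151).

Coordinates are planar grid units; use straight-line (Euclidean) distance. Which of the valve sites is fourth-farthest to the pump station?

Distances from the pump station ((-43, -10)):
B: 268.0
E: 239.8
A: 218.3
D: 193.2
C: 151.7
F: 133.5
The fourth-farthest is D at 193.2.

D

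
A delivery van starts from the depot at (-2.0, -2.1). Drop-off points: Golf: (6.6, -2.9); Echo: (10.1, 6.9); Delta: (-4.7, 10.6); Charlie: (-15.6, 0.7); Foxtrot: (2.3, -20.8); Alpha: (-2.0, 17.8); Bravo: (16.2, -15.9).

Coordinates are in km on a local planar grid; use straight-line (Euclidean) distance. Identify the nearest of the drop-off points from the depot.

Golf

Distance to each, sorted:
Golf: 8.6 km
Delta: 13.0 km
Charlie: 13.9 km
Echo: 15.1 km
Foxtrot: 19.2 km
Alpha: 19.9 km
Bravo: 22.8 km
The nearest is Golf at 8.6 km.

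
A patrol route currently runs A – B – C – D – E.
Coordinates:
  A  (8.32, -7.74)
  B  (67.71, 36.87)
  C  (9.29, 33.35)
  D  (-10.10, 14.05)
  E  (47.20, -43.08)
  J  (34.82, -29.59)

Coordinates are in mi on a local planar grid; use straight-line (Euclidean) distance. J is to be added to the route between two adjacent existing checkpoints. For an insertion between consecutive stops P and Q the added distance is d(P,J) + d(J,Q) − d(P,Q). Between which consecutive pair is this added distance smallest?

Added distance for inserting J between each consecutive pair:
A–B: 34.2 mi
B–C: 83.5 mi
C–D: 103.2 mi
D–E: 0.0 mi
Smallest added distance is 0.0 mi, inserting between D and E.

between D and E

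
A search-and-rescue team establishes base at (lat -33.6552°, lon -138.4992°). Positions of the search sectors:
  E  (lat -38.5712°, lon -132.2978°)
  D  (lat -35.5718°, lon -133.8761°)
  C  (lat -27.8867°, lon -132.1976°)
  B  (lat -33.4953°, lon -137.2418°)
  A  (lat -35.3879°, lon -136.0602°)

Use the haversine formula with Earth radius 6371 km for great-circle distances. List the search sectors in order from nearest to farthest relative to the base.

B, A, D, E, C

Computing each great-circle distance from (lat -33.6552°, lon -138.4992°):
B (lat -33.4953°, lon -137.2418°): 117.8 km
A (lat -35.3879°, lon -136.0602°): 295.0 km
D (lat -35.5718°, lon -133.8761°): 473.6 km
E (lat -38.5712°, lon -132.2978°): 780.1 km
C (lat -27.8867°, lon -132.1976°): 879.3 km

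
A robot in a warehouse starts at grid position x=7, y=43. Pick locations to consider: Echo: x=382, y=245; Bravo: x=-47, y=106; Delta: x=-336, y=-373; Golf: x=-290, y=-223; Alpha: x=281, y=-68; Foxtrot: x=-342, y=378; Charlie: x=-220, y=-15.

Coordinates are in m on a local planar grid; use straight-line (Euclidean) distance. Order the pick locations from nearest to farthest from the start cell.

Bravo, Charlie, Alpha, Golf, Echo, Foxtrot, Delta

Distance from the start cell at x=7, y=43 to each:
Bravo x=-47, y=106: 83.0 m
Charlie x=-220, y=-15: 234.3 m
Alpha x=281, y=-68: 295.6 m
Golf x=-290, y=-223: 398.7 m
Echo x=382, y=245: 425.9 m
Foxtrot x=-342, y=378: 483.8 m
Delta x=-336, y=-373: 539.2 m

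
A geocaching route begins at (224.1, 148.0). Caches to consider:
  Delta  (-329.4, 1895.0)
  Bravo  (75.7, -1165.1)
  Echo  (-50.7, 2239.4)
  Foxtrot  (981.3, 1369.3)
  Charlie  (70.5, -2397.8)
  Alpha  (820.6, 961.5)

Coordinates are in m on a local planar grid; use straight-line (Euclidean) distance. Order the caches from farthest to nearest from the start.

Charlie, Echo, Delta, Foxtrot, Bravo, Alpha

Distances from the start:
Charlie (70.5, -2397.8): 2550.4 m
Echo (-50.7, 2239.4): 2109.4 m
Delta (-329.4, 1895.0): 1832.6 m
Foxtrot (981.3, 1369.3): 1437.0 m
Bravo (75.7, -1165.1): 1321.5 m
Alpha (820.6, 961.5): 1008.8 m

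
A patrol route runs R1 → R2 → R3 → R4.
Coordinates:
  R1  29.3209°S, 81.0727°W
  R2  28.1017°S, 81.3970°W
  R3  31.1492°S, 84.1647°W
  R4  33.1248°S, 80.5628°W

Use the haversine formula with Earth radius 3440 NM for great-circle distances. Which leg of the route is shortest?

R1–R2

Leg distances:
R1→R2: 75.2 NM
R2→R3: 233.1 NM
R3→R4: 218.2 NM
The shortest leg is R1–R2 at 75.2 NM.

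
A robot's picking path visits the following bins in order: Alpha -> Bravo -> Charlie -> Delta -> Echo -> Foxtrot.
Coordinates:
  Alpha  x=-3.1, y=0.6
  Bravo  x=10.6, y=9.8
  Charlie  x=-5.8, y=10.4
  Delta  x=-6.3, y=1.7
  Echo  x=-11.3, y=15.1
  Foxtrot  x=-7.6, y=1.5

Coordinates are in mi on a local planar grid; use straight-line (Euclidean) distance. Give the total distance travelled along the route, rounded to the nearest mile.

Leg distances:
Alpha→Bravo: 16.5 mi  (cumulative 16.5 mi)
Bravo→Charlie: 16.4 mi  (cumulative 32.9 mi)
Charlie→Delta: 8.7 mi  (cumulative 41.6 mi)
Delta→Echo: 14.3 mi  (cumulative 55.9 mi)
Echo→Foxtrot: 14.1 mi  (cumulative 70.0 mi)
Total route length ≈ 70 mi.

70 mi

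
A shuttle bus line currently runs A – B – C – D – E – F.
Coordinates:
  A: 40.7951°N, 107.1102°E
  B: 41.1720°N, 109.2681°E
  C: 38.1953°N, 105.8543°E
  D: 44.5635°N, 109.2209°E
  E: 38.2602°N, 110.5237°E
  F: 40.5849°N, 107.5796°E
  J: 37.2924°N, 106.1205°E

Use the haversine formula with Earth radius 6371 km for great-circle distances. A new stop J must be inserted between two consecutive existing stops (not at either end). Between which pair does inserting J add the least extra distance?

between B and C

Added distance for inserting J between each consecutive pair:
A–B: 722.2 km
B–C: 171.1 km
C–D: 190.7 km
D–E: 541.6 km
E–F: 427.3 km
Smallest added distance is 171.1 km, inserting between B and C.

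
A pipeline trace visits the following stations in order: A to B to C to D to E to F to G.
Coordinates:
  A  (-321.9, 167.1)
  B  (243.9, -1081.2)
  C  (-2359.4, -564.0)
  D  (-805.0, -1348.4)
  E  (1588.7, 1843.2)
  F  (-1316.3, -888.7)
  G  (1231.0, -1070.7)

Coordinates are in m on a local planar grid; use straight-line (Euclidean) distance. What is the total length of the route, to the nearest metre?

16297 m

Leg distances:
A→B: 1370.5 m  (cumulative 1370.5 m)
B→C: 2654.2 m  (cumulative 4024.7 m)
C→D: 1741.1 m  (cumulative 5765.8 m)
D→E: 3989.5 m  (cumulative 9755.3 m)
E→F: 3987.8 m  (cumulative 13743.1 m)
F→G: 2553.8 m  (cumulative 16296.9 m)
Total route length ≈ 16297 m.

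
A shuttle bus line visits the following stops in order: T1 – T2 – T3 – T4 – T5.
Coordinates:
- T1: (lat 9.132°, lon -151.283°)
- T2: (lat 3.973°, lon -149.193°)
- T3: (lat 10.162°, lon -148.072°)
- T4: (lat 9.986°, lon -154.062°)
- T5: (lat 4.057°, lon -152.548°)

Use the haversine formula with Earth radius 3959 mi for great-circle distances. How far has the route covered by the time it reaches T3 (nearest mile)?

Leg distances:
T1→T2: 384.2 mi  (cumulative 384.2 mi)
T2→T3: 434.5 mi  (cumulative 818.7 mi)
Cumulative distance at T3 ≈ 819 mi.

819 mi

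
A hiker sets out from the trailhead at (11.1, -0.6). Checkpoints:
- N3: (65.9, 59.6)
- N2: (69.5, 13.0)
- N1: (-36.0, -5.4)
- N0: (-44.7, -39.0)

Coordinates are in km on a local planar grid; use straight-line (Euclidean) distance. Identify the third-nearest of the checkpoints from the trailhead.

N0

Distance to each, sorted:
N1: 47.3 km
N2: 60.0 km
N0: 67.7 km
N3: 81.4 km
The third-nearest is N0 at 67.7 km.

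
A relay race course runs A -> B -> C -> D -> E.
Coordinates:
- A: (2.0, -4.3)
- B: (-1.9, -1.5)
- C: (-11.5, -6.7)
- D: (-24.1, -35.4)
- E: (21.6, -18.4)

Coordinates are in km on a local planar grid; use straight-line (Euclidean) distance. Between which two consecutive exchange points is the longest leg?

Leg distances:
A→B: 4.8 km
B→C: 10.9 km
C→D: 31.3 km
D→E: 48.8 km
The longest leg is D–E at 48.8 km.

D–E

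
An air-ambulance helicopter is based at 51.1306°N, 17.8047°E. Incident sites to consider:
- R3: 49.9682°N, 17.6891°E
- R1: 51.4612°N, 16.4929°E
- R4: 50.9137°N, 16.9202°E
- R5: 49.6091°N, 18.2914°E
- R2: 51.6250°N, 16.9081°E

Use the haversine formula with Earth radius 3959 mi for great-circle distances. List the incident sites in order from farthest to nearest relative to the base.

R5, R3, R1, R2, R4

Distances from the base:
R5 49.6091°N, 18.2914°E: 107.3 mi
R3 49.9682°N, 17.6891°E: 80.5 mi
R1 51.4612°N, 16.4929°E: 61.1 mi
R2 51.6250°N, 16.9081°E: 51.6 mi
R4 50.9137°N, 16.9202°E: 41.3 mi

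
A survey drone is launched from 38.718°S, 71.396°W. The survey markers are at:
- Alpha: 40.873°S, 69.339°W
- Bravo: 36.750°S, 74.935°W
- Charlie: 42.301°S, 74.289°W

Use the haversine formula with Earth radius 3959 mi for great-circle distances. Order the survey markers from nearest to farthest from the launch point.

Alpha, Bravo, Charlie

Distances from the launch point:
Alpha 40.873°S, 69.339°W: 184.6 mi
Bravo 36.750°S, 74.935°W: 236.4 mi
Charlie 42.301°S, 74.289°W: 290.5 mi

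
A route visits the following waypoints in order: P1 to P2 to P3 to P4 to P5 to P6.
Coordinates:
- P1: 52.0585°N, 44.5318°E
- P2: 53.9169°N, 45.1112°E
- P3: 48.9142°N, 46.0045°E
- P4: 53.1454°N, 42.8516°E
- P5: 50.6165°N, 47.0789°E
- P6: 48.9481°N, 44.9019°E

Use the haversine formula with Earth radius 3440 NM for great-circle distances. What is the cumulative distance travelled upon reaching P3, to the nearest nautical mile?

416 NM

Leg distances:
P1→P2: 113.5 NM  (cumulative 113.5 NM)
P2→P3: 302.2 NM  (cumulative 415.7 NM)
Cumulative distance at P3 ≈ 416 NM.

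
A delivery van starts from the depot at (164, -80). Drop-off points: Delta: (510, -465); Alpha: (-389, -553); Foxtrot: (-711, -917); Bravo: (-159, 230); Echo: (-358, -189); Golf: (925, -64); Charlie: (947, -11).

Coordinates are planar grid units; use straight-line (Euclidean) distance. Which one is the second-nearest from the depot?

Delta

Distance to each, sorted:
Bravo: 447.7
Delta: 517.6
Echo: 533.3
Alpha: 727.7
Golf: 761.2
Charlie: 786.0
Foxtrot: 1210.9
The second-nearest is Delta at 517.6.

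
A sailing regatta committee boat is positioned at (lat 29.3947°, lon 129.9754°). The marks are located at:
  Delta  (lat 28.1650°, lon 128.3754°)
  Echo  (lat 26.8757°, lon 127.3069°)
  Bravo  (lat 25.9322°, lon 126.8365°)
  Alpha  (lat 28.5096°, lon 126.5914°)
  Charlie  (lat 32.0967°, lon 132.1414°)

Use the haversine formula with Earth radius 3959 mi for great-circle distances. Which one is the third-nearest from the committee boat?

Distances from the committee boat ((lat 29.3947°, lon 129.9754°)):
Delta: 128.9 mi
Alpha: 213.5 mi
Charlie: 226.7 mi
Echo: 238.2 mi
Bravo: 306.8 mi
The third-nearest is Charlie at 226.7 mi.

Charlie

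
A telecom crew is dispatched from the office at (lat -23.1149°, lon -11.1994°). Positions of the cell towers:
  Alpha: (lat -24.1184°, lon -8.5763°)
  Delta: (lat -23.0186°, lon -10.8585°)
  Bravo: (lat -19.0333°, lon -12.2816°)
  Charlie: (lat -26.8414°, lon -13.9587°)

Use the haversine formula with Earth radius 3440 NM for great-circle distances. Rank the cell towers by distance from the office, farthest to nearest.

Distance from the office at (lat -23.1149°, lon -11.1994°) to each:
Charlie (lat -26.8414°, lon -13.9587°): 269.4 NM
Bravo (lat -19.0333°, lon -12.2816°): 252.4 NM
Alpha (lat -24.1184°, lon -8.5763°): 156.4 NM
Delta (lat -23.0186°, lon -10.8585°): 19.7 NM

Charlie, Bravo, Alpha, Delta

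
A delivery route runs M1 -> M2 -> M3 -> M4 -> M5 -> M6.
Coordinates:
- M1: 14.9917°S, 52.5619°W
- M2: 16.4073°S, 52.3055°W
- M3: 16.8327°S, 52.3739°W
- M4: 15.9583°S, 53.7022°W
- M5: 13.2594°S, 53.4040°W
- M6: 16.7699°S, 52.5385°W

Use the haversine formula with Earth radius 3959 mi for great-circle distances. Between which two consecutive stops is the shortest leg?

M2–M3

Leg distances:
M1→M2: 99.3 mi
M2→M3: 29.7 mi
M3→M4: 106.8 mi
M4→M5: 187.6 mi
M5→M6: 249.3 mi
The shortest leg is M2–M3 at 29.7 mi.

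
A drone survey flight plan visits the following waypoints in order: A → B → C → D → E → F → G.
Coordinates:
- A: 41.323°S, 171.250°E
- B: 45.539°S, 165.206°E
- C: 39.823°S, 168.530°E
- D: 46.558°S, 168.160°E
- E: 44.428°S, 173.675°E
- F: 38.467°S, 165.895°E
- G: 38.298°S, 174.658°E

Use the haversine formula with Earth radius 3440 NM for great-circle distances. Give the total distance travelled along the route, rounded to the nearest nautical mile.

2321 NM

Leg distances:
A→B: 365.2 NM  (cumulative 365.2 NM)
B→C: 373.1 NM  (cumulative 738.3 NM)
C→D: 404.7 NM  (cumulative 1143.0 NM)
D→E: 264.9 NM  (cumulative 1408.0 NM)
E→F: 500.2 NM  (cumulative 1908.2 NM)
F→G: 412.4 NM  (cumulative 2320.6 NM)
Total route length ≈ 2321 NM.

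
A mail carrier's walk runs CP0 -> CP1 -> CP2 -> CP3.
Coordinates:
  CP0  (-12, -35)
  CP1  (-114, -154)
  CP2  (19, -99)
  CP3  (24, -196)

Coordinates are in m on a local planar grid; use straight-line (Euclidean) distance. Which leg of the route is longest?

Leg distances:
CP0→CP1: 156.7 m
CP1→CP2: 143.9 m
CP2→CP3: 97.1 m
The longest leg is CP0–CP1 at 156.7 m.

CP0–CP1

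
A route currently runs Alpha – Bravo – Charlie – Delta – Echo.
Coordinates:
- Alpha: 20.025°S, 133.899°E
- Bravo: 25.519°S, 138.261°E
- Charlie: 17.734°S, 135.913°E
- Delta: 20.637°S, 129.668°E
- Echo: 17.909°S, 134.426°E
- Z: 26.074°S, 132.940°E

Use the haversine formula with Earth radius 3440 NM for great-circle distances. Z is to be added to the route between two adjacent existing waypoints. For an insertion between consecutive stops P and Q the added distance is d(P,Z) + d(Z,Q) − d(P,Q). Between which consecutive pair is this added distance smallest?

Added distance for inserting Z between each consecutive pair:
Alpha–Bravo: 247.8 NM
Bravo–Charlie: 331.5 NM
Charlie–Delta: 505.6 NM
Delta–Echo: 554.6 NM
Smallest added distance is 247.8 NM, inserting between Alpha and Bravo.

between Alpha and Bravo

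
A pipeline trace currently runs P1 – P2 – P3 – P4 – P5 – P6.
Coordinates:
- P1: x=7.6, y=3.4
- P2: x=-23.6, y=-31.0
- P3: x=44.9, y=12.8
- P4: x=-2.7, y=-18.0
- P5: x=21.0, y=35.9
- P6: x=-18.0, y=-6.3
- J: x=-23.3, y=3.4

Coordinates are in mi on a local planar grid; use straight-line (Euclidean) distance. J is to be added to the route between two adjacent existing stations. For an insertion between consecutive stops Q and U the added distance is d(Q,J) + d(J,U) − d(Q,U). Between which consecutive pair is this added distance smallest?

between P5 and P6

Added distance for inserting J between each consecutive pair:
P1–P2: 18.9 mi
P2–P3: 21.9 mi
P3–P4: 41.9 mi
P4–P5: 25.8 mi
P5–P6: 8.5 mi
Smallest added distance is 8.5 mi, inserting between P5 and P6.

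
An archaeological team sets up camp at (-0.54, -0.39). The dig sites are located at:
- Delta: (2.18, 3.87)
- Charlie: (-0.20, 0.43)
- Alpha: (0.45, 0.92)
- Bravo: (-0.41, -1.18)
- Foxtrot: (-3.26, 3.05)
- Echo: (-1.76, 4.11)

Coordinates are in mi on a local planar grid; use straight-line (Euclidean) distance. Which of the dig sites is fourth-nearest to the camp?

Distances from the camp ((-0.54, -0.39)):
Bravo: 0.8 mi
Charlie: 0.9 mi
Alpha: 1.6 mi
Foxtrot: 4.4 mi
Echo: 4.7 mi
Delta: 5.1 mi
The fourth-nearest is Foxtrot at 4.4 mi.

Foxtrot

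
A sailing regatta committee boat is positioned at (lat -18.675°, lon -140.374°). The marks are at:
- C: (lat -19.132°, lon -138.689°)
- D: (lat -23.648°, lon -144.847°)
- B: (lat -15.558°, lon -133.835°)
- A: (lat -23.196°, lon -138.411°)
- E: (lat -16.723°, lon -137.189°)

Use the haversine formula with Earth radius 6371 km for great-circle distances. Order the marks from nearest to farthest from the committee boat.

C, E, A, D, B

Computing each great-circle distance from (lat -18.675°, lon -140.374°):
C (lat -19.132°, lon -138.689°): 184.4 km
E (lat -16.723°, lon -137.189°): 401.2 km
A (lat -23.196°, lon -138.411°): 542.4 km
D (lat -23.648°, lon -144.847°): 721.6 km
B (lat -15.558°, lon -133.835°): 776.4 km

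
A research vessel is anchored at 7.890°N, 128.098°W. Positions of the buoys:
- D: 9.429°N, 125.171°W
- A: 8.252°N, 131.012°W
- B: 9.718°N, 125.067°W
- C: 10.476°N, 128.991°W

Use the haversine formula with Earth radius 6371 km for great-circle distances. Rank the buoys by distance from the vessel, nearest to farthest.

Distance from the vessel at 7.890°N, 128.098°W to each:
C 10.476°N, 128.991°W: 303.8 km
A 8.252°N, 131.012°W: 323.3 km
D 9.429°N, 125.171°W: 364.4 km
B 9.718°N, 125.067°W: 390.2 km

C, A, D, B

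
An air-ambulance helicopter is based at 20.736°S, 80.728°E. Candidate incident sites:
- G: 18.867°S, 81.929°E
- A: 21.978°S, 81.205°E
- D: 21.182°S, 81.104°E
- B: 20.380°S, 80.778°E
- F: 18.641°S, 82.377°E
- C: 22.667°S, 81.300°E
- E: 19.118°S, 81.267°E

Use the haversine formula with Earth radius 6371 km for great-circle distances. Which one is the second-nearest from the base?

D

Distance to each, sorted:
B: 39.9 km
D: 63.1 km
A: 146.7 km
E: 188.5 km
C: 222.7 km
G: 242.9 km
F: 289.9 km
The second-nearest is D at 63.1 km.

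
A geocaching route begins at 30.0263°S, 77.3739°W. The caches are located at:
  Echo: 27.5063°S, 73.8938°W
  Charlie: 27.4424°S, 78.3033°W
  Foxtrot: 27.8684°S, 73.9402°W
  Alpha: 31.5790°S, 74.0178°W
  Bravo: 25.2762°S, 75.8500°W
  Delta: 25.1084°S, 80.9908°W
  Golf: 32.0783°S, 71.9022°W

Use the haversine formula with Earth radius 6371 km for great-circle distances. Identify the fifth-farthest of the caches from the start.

Distance to each, sorted:
Delta: 652.7 km
Golf: 568.9 km
Bravo: 549.1 km
Echo: 439.9 km
Foxtrot: 411.3 km
Alpha: 364.1 km
Charlie: 301.3 km
The fifth-farthest is Foxtrot at 411.3 km.

Foxtrot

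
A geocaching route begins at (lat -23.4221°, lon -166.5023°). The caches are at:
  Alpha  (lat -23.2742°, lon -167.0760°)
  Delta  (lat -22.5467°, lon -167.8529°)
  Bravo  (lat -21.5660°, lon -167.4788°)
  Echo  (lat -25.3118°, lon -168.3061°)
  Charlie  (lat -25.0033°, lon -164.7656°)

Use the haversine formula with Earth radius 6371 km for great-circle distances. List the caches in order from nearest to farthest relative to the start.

Distances from the start:
Alpha (lat -23.2742°, lon -167.0760°): 60.8 km
Delta (lat -22.5467°, lon -167.8529°): 169.1 km
Bravo (lat -21.5660°, lon -167.4788°): 229.5 km
Charlie (lat -25.0033°, lon -164.7656°): 248.9 km
Echo (lat -25.3118°, lon -168.3061°): 278.4 km

Alpha, Delta, Bravo, Charlie, Echo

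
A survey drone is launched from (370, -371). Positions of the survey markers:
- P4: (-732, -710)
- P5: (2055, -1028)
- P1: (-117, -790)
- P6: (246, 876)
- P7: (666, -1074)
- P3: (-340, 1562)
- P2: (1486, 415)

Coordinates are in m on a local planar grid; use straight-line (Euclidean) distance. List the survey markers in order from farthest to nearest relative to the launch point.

Distances from the launch point:
P3 (-340, 1562): 2059.3 m
P5 (2055, -1028): 1808.6 m
P2 (1486, 415): 1365.0 m
P6 (246, 876): 1253.2 m
P4 (-732, -710): 1153.0 m
P7 (666, -1074): 762.8 m
P1 (-117, -790): 642.4 m

P3, P5, P2, P6, P4, P7, P1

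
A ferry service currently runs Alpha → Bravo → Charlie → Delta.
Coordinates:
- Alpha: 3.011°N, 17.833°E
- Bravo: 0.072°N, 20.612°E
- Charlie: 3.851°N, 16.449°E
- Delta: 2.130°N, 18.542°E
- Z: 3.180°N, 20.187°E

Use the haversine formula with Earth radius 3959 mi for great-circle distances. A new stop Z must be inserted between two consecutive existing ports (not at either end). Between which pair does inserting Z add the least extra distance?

between Bravo and Charlie

Added distance for inserting Z between each consecutive pair:
Alpha–Bravo: 100.2 mi
Bravo–Charlie: 90.4 mi
Charlie–Delta: 209.6 mi
Smallest added distance is 90.4 mi, inserting between Bravo and Charlie.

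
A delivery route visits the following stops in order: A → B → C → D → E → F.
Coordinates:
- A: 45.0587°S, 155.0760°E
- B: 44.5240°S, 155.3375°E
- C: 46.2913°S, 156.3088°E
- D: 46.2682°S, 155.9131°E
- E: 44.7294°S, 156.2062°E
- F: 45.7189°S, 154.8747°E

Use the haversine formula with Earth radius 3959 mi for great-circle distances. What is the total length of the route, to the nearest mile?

Leg distances:
A→B: 39.1 mi  (cumulative 39.1 mi)
B→C: 130.9 mi  (cumulative 170.0 mi)
C→D: 19.0 mi  (cumulative 189.0 mi)
D→E: 107.3 mi  (cumulative 296.2 mi)
E→F: 94.2 mi  (cumulative 390.4 mi)
Total route length ≈ 390 mi.

390 mi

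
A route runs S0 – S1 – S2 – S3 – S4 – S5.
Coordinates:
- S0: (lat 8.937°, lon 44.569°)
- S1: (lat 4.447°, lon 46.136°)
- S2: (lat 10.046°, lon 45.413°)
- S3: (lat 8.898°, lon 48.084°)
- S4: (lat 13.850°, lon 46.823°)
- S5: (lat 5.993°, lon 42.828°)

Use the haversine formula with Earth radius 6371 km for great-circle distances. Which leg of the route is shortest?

Leg distances:
S0→S1: 528.4 km
S1→S2: 627.7 km
S2→S3: 319.6 km
S3→S4: 567.5 km
S4→S5: 976.9 km
The shortest leg is S2–S3 at 319.6 km.

S2–S3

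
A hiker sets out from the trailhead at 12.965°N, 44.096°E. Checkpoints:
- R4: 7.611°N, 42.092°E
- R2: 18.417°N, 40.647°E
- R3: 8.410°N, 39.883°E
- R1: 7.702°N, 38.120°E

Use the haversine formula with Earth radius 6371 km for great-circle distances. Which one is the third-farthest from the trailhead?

R3

Distance to each, sorted:
R1: 877.2 km
R2: 709.7 km
R3: 684.3 km
R4: 634.4 km
The third-farthest is R3 at 684.3 km.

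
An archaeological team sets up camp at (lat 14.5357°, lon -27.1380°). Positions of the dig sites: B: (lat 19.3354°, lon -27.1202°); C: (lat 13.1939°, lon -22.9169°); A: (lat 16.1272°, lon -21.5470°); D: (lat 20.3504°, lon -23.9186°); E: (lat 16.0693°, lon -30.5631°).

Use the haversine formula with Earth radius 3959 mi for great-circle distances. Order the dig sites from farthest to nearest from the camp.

Distance from the camp at (lat 14.5357°, lon -27.1380°) to each:
D (lat 20.3504°, lon -23.9186°): 454.3 mi
A (lat 16.1272°, lon -21.5470°): 388.4 mi
B (lat 19.3354°, lon -27.1202°): 331.6 mi
C (lat 13.1939°, lon -22.9169°): 298.0 mi
E (lat 16.0693°, lon -30.5631°): 251.7 mi

D, A, B, C, E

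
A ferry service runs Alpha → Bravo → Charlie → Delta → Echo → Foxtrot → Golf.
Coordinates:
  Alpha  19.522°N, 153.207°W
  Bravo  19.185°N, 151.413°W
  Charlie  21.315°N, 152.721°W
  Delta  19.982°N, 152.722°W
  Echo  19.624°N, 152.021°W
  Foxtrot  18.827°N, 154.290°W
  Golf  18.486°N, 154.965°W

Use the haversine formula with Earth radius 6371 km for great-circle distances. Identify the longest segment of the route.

Leg distances:
Alpha→Bravo: 191.9 km
Bravo→Charlie: 273.3 km
Charlie→Delta: 148.2 km
Delta→Echo: 83.4 km
Echo→Foxtrot: 254.2 km
Foxtrot→Golf: 80.6 km
The longest leg is Bravo–Charlie at 273.3 km.

Bravo–Charlie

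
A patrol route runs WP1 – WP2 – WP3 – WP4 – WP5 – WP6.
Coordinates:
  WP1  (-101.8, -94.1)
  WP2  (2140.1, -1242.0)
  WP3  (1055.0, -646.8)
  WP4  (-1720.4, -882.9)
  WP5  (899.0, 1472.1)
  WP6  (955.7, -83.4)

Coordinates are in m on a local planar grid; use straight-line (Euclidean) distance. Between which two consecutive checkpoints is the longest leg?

WP4–WP5

Leg distances:
WP1→WP2: 2518.7 m
WP2→WP3: 1237.6 m
WP3→WP4: 2785.4 m
WP4→WP5: 3522.4 m
WP5→WP6: 1556.5 m
The longest leg is WP4–WP5 at 3522.4 m.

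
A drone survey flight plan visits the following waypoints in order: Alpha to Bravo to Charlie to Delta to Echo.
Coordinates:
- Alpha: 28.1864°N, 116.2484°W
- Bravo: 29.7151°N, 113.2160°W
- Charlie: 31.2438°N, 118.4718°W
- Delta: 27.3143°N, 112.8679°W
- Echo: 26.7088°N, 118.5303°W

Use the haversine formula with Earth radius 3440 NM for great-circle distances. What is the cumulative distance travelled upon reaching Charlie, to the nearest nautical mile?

Leg distances:
Alpha→Bravo: 183.8 NM  (cumulative 183.8 NM)
Bravo→Charlie: 287.0 NM  (cumulative 470.8 NM)
Cumulative distance at Charlie ≈ 471 NM.

471 NM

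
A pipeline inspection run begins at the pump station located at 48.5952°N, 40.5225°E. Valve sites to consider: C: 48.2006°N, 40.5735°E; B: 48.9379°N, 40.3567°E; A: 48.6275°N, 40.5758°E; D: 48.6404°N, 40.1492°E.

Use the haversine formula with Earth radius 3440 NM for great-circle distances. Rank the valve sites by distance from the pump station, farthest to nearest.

Distance from the pump station at 48.5952°N, 40.5225°E to each:
C 48.2006°N, 40.5735°E: 23.8 NM
B 48.9379°N, 40.3567°E: 21.6 NM
D 48.6404°N, 40.1492°E: 15.1 NM
A 48.6275°N, 40.5758°E: 2.9 NM

C, B, D, A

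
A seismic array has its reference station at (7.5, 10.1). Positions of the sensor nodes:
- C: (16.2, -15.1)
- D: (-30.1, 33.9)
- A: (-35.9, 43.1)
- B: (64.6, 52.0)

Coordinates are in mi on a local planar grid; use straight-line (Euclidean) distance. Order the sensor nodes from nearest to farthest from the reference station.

C, D, A, B

Computing each straight-line distance from (7.5, 10.1):
C (16.2, -15.1): 26.7 mi
D (-30.1, 33.9): 44.5 mi
A (-35.9, 43.1): 54.5 mi
B (64.6, 52.0): 70.8 mi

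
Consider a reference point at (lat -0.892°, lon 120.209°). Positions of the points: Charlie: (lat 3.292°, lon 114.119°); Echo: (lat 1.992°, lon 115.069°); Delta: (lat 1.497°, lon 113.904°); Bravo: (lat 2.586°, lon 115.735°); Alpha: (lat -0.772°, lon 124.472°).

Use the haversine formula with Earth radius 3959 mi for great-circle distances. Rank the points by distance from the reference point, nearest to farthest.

Alpha, Bravo, Echo, Delta, Charlie

Computing each great-circle distance from (lat -0.892°, lon 120.209°):
Alpha (lat -0.772°, lon 124.472°): 294.6 mi
Bravo (lat 2.586°, lon 115.735°): 391.5 mi
Echo (lat 1.992°, lon 115.069°): 407.2 mi
Delta (lat 1.497°, lon 113.904°): 465.9 mi
Charlie (lat 3.292°, lon 114.119°): 510.4 mi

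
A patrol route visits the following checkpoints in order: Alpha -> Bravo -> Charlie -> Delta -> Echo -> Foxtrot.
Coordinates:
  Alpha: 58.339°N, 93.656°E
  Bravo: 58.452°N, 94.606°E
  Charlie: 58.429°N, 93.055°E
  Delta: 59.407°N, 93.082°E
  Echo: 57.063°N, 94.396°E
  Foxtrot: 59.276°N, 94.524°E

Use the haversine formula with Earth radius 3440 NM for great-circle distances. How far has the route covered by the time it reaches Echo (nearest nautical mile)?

285 NM

Leg distances:
Alpha→Bravo: 30.7 NM  (cumulative 30.7 NM)
Bravo→Charlie: 48.8 NM  (cumulative 79.4 NM)
Charlie→Delta: 58.7 NM  (cumulative 138.1 NM)
Delta→Echo: 146.7 NM  (cumulative 284.9 NM)
Cumulative distance at Echo ≈ 285 NM.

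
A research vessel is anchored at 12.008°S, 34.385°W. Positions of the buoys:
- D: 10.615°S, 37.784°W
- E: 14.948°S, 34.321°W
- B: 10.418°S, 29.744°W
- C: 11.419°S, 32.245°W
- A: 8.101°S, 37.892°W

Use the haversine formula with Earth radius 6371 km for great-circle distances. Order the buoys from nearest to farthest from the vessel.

C, E, D, B, A

Computing each great-circle distance from 12.008°S, 34.385°W:
C 11.419°S, 32.245°W: 242.0 km
E 14.948°S, 34.321°W: 327.0 km
D 10.615°S, 37.784°W: 401.7 km
B 10.418°S, 29.744°W: 536.2 km
A 8.101°S, 37.892°W: 579.7 km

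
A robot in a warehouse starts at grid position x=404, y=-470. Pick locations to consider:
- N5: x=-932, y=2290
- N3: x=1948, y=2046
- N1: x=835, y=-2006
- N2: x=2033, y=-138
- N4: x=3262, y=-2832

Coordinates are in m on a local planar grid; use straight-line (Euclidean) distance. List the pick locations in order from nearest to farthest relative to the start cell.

Computing each straight-line distance from x=404, y=-470:
N1 x=835, y=-2006: 1595.3 m
N2 x=2033, y=-138: 1662.5 m
N3 x=1948, y=2046: 2952.0 m
N5 x=-932, y=2290: 3066.3 m
N4 x=3262, y=-2832: 3707.7 m

N1, N2, N3, N5, N4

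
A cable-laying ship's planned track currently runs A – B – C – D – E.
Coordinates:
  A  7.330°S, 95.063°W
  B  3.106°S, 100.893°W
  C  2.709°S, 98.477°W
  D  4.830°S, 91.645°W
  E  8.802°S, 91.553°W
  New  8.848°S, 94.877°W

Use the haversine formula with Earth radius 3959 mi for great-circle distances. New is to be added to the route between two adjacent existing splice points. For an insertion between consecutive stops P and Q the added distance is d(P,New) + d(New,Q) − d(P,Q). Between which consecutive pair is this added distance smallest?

between A and B

Added distance for inserting New between each consecutive pair:
A–B: 182.5 mi
B–C: 895.0 mi
C–D: 353.0 mi
D–E: 307.7 mi
Smallest added distance is 182.5 mi, inserting between A and B.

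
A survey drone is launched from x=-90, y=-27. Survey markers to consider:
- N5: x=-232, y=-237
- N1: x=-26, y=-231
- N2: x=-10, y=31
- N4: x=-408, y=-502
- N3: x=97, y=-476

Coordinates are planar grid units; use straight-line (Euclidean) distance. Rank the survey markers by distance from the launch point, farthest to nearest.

N4, N3, N5, N1, N2

Distances from the launch point:
N4 x=-408, y=-502: 571.6
N3 x=97, y=-476: 486.4
N5 x=-232, y=-237: 253.5
N1 x=-26, y=-231: 213.8
N2 x=-10, y=31: 98.8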